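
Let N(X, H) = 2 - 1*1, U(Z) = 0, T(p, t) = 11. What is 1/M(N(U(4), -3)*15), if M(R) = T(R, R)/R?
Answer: 15/11 ≈ 1.3636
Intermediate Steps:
N(X, H) = 1 (N(X, H) = 2 - 1 = 1)
M(R) = 11/R
1/M(N(U(4), -3)*15) = 1/(11/((1*15))) = 1/(11/15) = 15/11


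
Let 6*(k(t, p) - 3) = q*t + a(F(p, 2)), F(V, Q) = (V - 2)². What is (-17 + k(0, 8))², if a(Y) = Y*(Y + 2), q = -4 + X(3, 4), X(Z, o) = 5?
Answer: 45796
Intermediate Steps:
F(V, Q) = (-2 + V)²
q = 1 (q = -4 + 5 = 1)
a(Y) = Y*(2 + Y)
k(t, p) = 3 + t/6 + (-2 + p)²*(2 + (-2 + p)²)/6 (k(t, p) = 3 + (1*t + (-2 + p)²*(2 + (-2 + p)²))/6 = 3 + (t + (-2 + p)²*(2 + (-2 + p)²))/6 = 3 + (t/6 + (-2 + p)²*(2 + (-2 + p)²)/6) = 3 + t/6 + (-2 + p)²*(2 + (-2 + p)²)/6)
(-17 + k(0, 8))² = (-17 + (3 + (⅙)*0 + (-2 + 8)²*(2 + (-2 + 8)²)/6))² = (-17 + (3 + 0 + (⅙)*6²*(2 + 6²)))² = (-17 + (3 + 0 + (⅙)*36*(2 + 36)))² = (-17 + (3 + 0 + (⅙)*36*38))² = (-17 + (3 + 0 + 228))² = (-17 + 231)² = 214² = 45796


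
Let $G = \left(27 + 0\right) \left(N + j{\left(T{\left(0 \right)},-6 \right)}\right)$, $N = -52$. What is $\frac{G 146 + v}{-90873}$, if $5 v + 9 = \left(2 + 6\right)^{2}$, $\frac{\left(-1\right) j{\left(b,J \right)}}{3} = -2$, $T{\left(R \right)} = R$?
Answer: $\frac{181321}{90873} \approx 1.9953$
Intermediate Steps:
$j{\left(b,J \right)} = 6$ ($j{\left(b,J \right)} = \left(-3\right) \left(-2\right) = 6$)
$v = 11$ ($v = - \frac{9}{5} + \frac{\left(2 + 6\right)^{2}}{5} = - \frac{9}{5} + \frac{8^{2}}{5} = - \frac{9}{5} + \frac{1}{5} \cdot 64 = - \frac{9}{5} + \frac{64}{5} = 11$)
$G = -1242$ ($G = \left(27 + 0\right) \left(-52 + 6\right) = 27 \left(-46\right) = -1242$)
$\frac{G 146 + v}{-90873} = \frac{\left(-1242\right) 146 + 11}{-90873} = \left(-181332 + 11\right) \left(- \frac{1}{90873}\right) = \left(-181321\right) \left(- \frac{1}{90873}\right) = \frac{181321}{90873}$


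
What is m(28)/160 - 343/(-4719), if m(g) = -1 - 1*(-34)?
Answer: 210607/755040 ≈ 0.27893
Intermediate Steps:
m(g) = 33 (m(g) = -1 + 34 = 33)
m(28)/160 - 343/(-4719) = 33/160 - 343/(-4719) = 33*(1/160) - 343*(-1/4719) = 33/160 + 343/4719 = 210607/755040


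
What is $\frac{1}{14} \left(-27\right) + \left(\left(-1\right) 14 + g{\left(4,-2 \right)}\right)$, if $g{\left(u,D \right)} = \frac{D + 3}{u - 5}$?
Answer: $- \frac{237}{14} \approx -16.929$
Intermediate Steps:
$g{\left(u,D \right)} = \frac{3 + D}{-5 + u}$
$\frac{1}{14} \left(-27\right) + \left(\left(-1\right) 14 + g{\left(4,-2 \right)}\right) = \frac{1}{14} \left(-27\right) - \left(14 - \frac{3 - 2}{-5 + 4}\right) = \frac{1}{14} \left(-27\right) - \left(14 - \frac{1}{-1} \cdot 1\right) = - \frac{27}{14} - 15 = - \frac{237}{14}$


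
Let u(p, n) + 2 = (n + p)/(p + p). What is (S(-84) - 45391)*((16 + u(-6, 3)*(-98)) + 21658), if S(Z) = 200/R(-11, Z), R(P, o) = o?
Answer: -41648926351/42 ≈ -9.9164e+8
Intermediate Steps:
u(p, n) = -2 + (n + p)/(2*p) (u(p, n) = -2 + (n + p)/(p + p) = -2 + (n + p)/((2*p)) = -2 + (n + p)*(1/(2*p)) = -2 + (n + p)/(2*p))
S(Z) = 200/Z
(S(-84) - 45391)*((16 + u(-6, 3)*(-98)) + 21658) = (200/(-84) - 45391)*((16 + ((½)*(3 - 3*(-6))/(-6))*(-98)) + 21658) = (200*(-1/84) - 45391)*((16 + ((½)*(-⅙)*(3 + 18))*(-98)) + 21658) = (-50/21 - 45391)*((16 + ((½)*(-⅙)*21)*(-98)) + 21658) = -953261*((16 - 7/4*(-98)) + 21658)/21 = -953261*((16 + 343/2) + 21658)/21 = -953261*(375/2 + 21658)/21 = -953261/21*43691/2 = -41648926351/42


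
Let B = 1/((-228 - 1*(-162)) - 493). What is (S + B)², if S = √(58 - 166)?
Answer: (1 - 3354*I*√3)²/312481 ≈ -108.0 - 0.037182*I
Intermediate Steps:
S = 6*I*√3 (S = √(-108) = 6*I*√3 ≈ 10.392*I)
B = -1/559 (B = 1/((-228 + 162) - 493) = 1/(-66 - 493) = 1/(-559) = -1/559 ≈ -0.0017889)
(S + B)² = (6*I*√3 - 1/559)² = (-1/559 + 6*I*√3)²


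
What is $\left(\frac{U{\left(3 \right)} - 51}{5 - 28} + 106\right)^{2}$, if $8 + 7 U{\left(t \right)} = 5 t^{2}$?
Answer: $\frac{302272996}{25921} \approx 11661.0$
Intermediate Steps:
$U{\left(t \right)} = - \frac{8}{7} + \frac{5 t^{2}}{7}$
$\left(\frac{U{\left(3 \right)} - 51}{5 - 28} + 106\right)^{2} = \left(\frac{\left(- \frac{8}{7} + \frac{5 \cdot 3^{2}}{7}\right) - 51}{5 - 28} + 106\right)^{2} = \left(\frac{\left(- \frac{8}{7} + \frac{5}{7} \cdot 9\right) - 51}{-23} + 106\right)^{2} = \left(\left(\left(- \frac{8}{7} + \frac{45}{7}\right) - 51\right) \left(- \frac{1}{23}\right) + 106\right)^{2} = \left(\left(\frac{37}{7} - 51\right) \left(- \frac{1}{23}\right) + 106\right)^{2} = \left(\left(- \frac{320}{7}\right) \left(- \frac{1}{23}\right) + 106\right)^{2} = \left(\frac{320}{161} + 106\right)^{2} = \left(\frac{17386}{161}\right)^{2} = \frac{302272996}{25921}$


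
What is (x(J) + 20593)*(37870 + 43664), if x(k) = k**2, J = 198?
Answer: 4875488598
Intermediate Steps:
(x(J) + 20593)*(37870 + 43664) = (198**2 + 20593)*(37870 + 43664) = (39204 + 20593)*81534 = 59797*81534 = 4875488598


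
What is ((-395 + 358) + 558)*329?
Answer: 171409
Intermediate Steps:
((-395 + 358) + 558)*329 = (-37 + 558)*329 = 521*329 = 171409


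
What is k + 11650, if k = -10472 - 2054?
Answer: -876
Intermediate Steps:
k = -12526
k + 11650 = -12526 + 11650 = -876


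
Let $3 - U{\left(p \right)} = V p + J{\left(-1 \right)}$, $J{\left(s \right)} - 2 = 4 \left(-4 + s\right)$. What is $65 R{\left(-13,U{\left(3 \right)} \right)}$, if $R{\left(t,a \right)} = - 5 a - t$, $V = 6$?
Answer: $-130$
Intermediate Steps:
$J{\left(s \right)} = -14 + 4 s$ ($J{\left(s \right)} = 2 + 4 \left(-4 + s\right) = 2 + \left(-16 + 4 s\right) = -14 + 4 s$)
$U{\left(p \right)} = 21 - 6 p$ ($U{\left(p \right)} = 3 - \left(6 p + \left(-14 + 4 \left(-1\right)\right)\right) = 3 - \left(6 p - 18\right) = 3 - \left(-18 + 6 p\right) = 21 - 6 p$)
$R{\left(t,a \right)} = - t - 5 a$
$65 R{\left(-13,U{\left(3 \right)} \right)} = 65 \left(\left(-1\right) \left(-13\right) - 5 \left(21 - 18\right)\right) = 65 \left(13 - 5 \left(21 - 18\right)\right) = 65 \left(13 - 15\right) = 65 \left(-2\right) = -130$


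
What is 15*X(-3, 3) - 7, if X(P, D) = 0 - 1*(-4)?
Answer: 53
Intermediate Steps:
X(P, D) = 4 (X(P, D) = 0 + 4 = 4)
15*X(-3, 3) - 7 = 15*4 - 7 = 60 - 7 = 53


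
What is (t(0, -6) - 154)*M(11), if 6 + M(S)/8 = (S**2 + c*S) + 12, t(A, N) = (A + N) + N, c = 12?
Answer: -343952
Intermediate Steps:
t(A, N) = A + 2*N
M(S) = 48 + 8*S**2 + 96*S (M(S) = -48 + 8*((S**2 + 12*S) + 12) = -48 + 8*(12 + S**2 + 12*S) = -48 + (96 + 8*S**2 + 96*S) = 48 + 8*S**2 + 96*S)
(t(0, -6) - 154)*M(11) = ((0 + 2*(-6)) - 154)*(48 + 8*11**2 + 96*11) = ((0 - 12) - 154)*(48 + 8*121 + 1056) = (-12 - 154)*(48 + 968 + 1056) = -166*2072 = -343952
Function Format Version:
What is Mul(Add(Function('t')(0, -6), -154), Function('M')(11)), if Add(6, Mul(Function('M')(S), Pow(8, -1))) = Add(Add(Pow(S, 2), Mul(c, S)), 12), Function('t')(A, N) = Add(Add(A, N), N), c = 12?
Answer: -343952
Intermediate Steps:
Function('t')(A, N) = Add(A, Mul(2, N))
Function('M')(S) = Add(48, Mul(8, Pow(S, 2)), Mul(96, S)) (Function('M')(S) = Add(-48, Mul(8, Add(Add(Pow(S, 2), Mul(12, S)), 12))) = Add(-48, Mul(8, Add(12, Pow(S, 2), Mul(12, S)))) = Add(-48, Add(96, Mul(8, Pow(S, 2)), Mul(96, S))) = Add(48, Mul(8, Pow(S, 2)), Mul(96, S)))
Mul(Add(Function('t')(0, -6), -154), Function('M')(11)) = Mul(Add(Add(0, Mul(2, -6)), -154), Add(48, Mul(8, Pow(11, 2)), Mul(96, 11))) = Mul(Add(Add(0, -12), -154), Add(48, Mul(8, 121), 1056)) = Mul(Add(-12, -154), Add(48, 968, 1056)) = Mul(-166, 2072) = -343952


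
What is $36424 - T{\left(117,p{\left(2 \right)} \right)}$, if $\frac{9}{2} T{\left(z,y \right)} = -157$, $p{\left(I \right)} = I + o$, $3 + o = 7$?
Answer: $\frac{328130}{9} \approx 36459.0$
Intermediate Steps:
$o = 4$ ($o = -3 + 7 = 4$)
$p{\left(I \right)} = 4 + I$ ($p{\left(I \right)} = I + 4 = 4 + I$)
$T{\left(z,y \right)} = - \frac{314}{9}$ ($T{\left(z,y \right)} = \frac{2}{9} \left(-157\right) = - \frac{314}{9}$)
$36424 - T{\left(117,p{\left(2 \right)} \right)} = 36424 - - \frac{314}{9} = 36424 + \frac{314}{9} = \frac{328130}{9}$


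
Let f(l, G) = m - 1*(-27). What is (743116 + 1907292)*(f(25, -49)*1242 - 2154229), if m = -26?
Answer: -5706293968696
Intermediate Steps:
f(l, G) = 1 (f(l, G) = -26 - 1*(-27) = -26 + 27 = 1)
(743116 + 1907292)*(f(25, -49)*1242 - 2154229) = (743116 + 1907292)*(1*1242 - 2154229) = 2650408*(1242 - 2154229) = 2650408*(-2152987) = -5706293968696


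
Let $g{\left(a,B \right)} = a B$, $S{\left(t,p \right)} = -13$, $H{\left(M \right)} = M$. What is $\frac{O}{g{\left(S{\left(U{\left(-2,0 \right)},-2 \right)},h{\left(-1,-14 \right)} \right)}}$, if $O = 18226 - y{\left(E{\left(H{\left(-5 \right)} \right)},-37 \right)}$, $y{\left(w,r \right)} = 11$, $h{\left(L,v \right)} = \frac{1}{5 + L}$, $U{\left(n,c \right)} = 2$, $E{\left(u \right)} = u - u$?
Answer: $- \frac{72860}{13} \approx -5604.6$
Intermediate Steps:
$E{\left(u \right)} = 0$
$O = 18215$ ($O = 18226 - 11 = 18215$)
$g{\left(a,B \right)} = B a$
$\frac{O}{g{\left(S{\left(U{\left(-2,0 \right)},-2 \right)},h{\left(-1,-14 \right)} \right)}} = \frac{18215}{\frac{1}{5 - 1} \left(-13\right)} = \frac{18215}{\frac{1}{4} \left(-13\right)} = \frac{18215}{- \frac{13}{4}} = 18215 \left(- \frac{4}{13}\right) = - \frac{72860}{13}$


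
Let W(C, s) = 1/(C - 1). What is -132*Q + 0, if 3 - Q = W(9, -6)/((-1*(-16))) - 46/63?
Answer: -330187/672 ≈ -491.35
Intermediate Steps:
W(C, s) = 1/(-1 + C)
Q = 30017/8064 (Q = 3 - (1/((-1 + 9)*((-1*(-16)))) - 46/63) = 3 - (1/(8*16) - 46*1/63) = 3 - ((⅛)*(1/16) - 46/63) = 3 - (1/128 - 46/63) = 3 - 1*(-5825/8064) = 3 + 5825/8064 = 30017/8064 ≈ 3.7223)
-132*Q + 0 = -132*30017/8064 + 0 = -330187/672 + 0 = -330187/672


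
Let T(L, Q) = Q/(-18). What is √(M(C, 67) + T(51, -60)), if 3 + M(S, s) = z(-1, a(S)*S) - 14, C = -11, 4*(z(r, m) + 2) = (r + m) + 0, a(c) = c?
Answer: √129/3 ≈ 3.7859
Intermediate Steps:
z(r, m) = -2 + m/4 + r/4 (z(r, m) = -2 + ((r + m) + 0)/4 = -2 + ((m + r) + 0)/4 = -2 + (m + r)/4 = -2 + (m/4 + r/4) = -2 + m/4 + r/4)
T(L, Q) = -Q/18 (T(L, Q) = Q*(-1/18) = -Q/18)
M(S, s) = -77/4 + S²/4 (M(S, s) = -3 + ((-2 + (S*S)/4 + (¼)*(-1)) - 14) = -3 + ((-2 + S²/4 - ¼) - 14) = -3 + ((-9/4 + S²/4) - 14) = -3 + (-65/4 + S²/4) = -77/4 + S²/4)
√(M(C, 67) + T(51, -60)) = √((-77/4 + (¼)*(-11)²) - 1/18*(-60)) = √((-77/4 + (¼)*121) + 10/3) = √((-77/4 + 121/4) + 10/3) = √(11 + 10/3) = √(43/3) = √129/3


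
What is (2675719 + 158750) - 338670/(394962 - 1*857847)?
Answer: 87468901449/30859 ≈ 2.8345e+6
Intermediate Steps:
(2675719 + 158750) - 338670/(394962 - 1*857847) = 2834469 - 338670/(394962 - 857847) = 2834469 - 338670/(-462885) = 2834469 - 338670*(-1/462885) = 2834469 + 22578/30859 = 87468901449/30859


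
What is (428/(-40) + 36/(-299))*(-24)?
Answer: 388236/1495 ≈ 259.69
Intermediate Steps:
(428/(-40) + 36/(-299))*(-24) = (428*(-1/40) + 36*(-1/299))*(-24) = (-107/10 - 36/299)*(-24) = -32353/2990*(-24) = 388236/1495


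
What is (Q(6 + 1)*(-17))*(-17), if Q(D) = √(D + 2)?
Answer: 867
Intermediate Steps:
Q(D) = √(2 + D)
(Q(6 + 1)*(-17))*(-17) = (√(2 + (6 + 1))*(-17))*(-17) = (√(2 + 7)*(-17))*(-17) = (√9*(-17))*(-17) = (3*(-17))*(-17) = -51*(-17) = 867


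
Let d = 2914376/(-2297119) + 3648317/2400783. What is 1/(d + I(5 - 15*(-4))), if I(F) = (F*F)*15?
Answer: 26387005953/1672283123486410 ≈ 1.5779e-5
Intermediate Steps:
d = 6621215035/26387005953 (d = 2914376*(-1/2297119) + 3648317*(1/2400783) = -2914376/2297119 + 3648317/2400783 = 6621215035/26387005953 ≈ 0.25093)
I(F) = 15*F² (I(F) = F²*15 = 15*F²)
1/(d + I(5 - 15*(-4))) = 1/(6621215035/26387005953 + 15*(5 - 15*(-4))²) = 1/(6621215035/26387005953 + 15*(5 + 60)²) = 1/(6621215035/26387005953 + 15*65²) = 1/(6621215035/26387005953 + 15*4225) = 1/(6621215035/26387005953 + 63375) = 1/(1672283123486410/26387005953) = 26387005953/1672283123486410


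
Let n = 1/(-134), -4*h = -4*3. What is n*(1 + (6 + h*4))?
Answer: -19/134 ≈ -0.14179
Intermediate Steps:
h = 3 (h = -(-1)*3 = -¼*(-12) = 3)
n = -1/134 ≈ -0.0074627
n*(1 + (6 + h*4)) = -(1 + (6 + 3*4))/134 = -(1 + (6 + 12))/134 = -(1 + 18)/134 = -1/134*19 = -19/134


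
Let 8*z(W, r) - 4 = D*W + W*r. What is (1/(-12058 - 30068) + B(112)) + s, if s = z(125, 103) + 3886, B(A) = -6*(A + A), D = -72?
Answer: 510040541/168504 ≈ 3026.9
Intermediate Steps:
B(A) = -12*A
z(W, r) = ½ - 9*W + W*r/8 (z(W, r) = ½ + (-72*W + W*r)/8 = ½ + (-9*W + W*r/8) = ½ - 9*W + W*r/8)
s = 34967/8 (s = (½ - 9*125 + (⅛)*125*103) + 3886 = (½ - 1125 + 12875/8) + 3886 = 3879/8 + 3886 = 34967/8 ≈ 4370.9)
(1/(-12058 - 30068) + B(112)) + s = (1/(-12058 - 30068) - 12*112) + 34967/8 = (1/(-42126) - 1344) + 34967/8 = (-1/42126 - 1344) + 34967/8 = -56617345/42126 + 34967/8 = 510040541/168504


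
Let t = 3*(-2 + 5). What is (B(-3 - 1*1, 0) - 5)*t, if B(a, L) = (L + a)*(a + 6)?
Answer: -117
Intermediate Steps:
B(a, L) = (6 + a)*(L + a) (B(a, L) = (L + a)*(6 + a) = (6 + a)*(L + a))
t = 9 (t = 3*3 = 9)
(B(-3 - 1*1, 0) - 5)*t = (((-3 - 1*1)² + 6*0 + 6*(-3 - 1*1) + 0*(-3 - 1*1)) - 5)*9 = (((-3 - 1)² + 0 + 6*(-3 - 1) + 0*(-3 - 1)) - 5)*9 = (((-4)² + 0 + 6*(-4) + 0*(-4)) - 5)*9 = ((16 + 0 - 24 + 0) - 5)*9 = (-8 - 5)*9 = -13*9 = -117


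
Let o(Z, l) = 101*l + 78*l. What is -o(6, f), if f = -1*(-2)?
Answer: -358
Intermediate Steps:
f = 2
o(Z, l) = 179*l
-o(6, f) = -179*2 = -1*358 = -358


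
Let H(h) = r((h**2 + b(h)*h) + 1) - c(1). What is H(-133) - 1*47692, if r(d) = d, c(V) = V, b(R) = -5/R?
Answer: -30008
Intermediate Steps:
H(h) = -5 + h**2 (H(h) = ((h**2 + (-5/h)*h) + 1) - 1*1 = ((h**2 - 5) + 1) - 1 = ((-5 + h**2) + 1) - 1 = (-4 + h**2) - 1 = -5 + h**2)
H(-133) - 1*47692 = (-5 + (-133)**2) - 1*47692 = (-5 + 17689) - 47692 = 17684 - 47692 = -30008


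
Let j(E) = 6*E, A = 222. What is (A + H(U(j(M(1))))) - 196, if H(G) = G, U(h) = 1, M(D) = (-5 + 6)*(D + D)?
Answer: 27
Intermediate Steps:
M(D) = 2*D (M(D) = 1*(2*D) = 2*D)
(A + H(U(j(M(1))))) - 196 = (222 + 1) - 196 = 223 - 196 = 27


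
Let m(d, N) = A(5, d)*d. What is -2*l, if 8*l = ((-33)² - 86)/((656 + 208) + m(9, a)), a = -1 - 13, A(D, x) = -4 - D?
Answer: -1003/3132 ≈ -0.32024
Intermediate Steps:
a = -14
m(d, N) = -9*d (m(d, N) = (-4 - 1*5)*d = (-4 - 5)*d = -9*d)
l = 1003/6264 (l = (((-33)² - 86)/((656 + 208) - 9*9))/8 = ((1089 - 86)/(864 - 81))/8 = (1003/783)/8 = (1003*(1/783))/8 = (⅛)*(1003/783) = 1003/6264 ≈ 0.16012)
-2*l = -2*1003/6264 = -1003/3132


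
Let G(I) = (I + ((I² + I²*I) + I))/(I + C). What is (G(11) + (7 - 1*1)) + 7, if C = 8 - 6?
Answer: 1643/13 ≈ 126.38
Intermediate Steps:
C = 2
G(I) = (I² + I³ + 2*I)/(2 + I) (G(I) = (I + ((I² + I²*I) + I))/(I + 2) = (I + ((I² + I³) + I))/(2 + I) = (I + (I + I² + I³))/(2 + I) = (I² + I³ + 2*I)/(2 + I))
(G(11) + (7 - 1*1)) + 7 = (11*(2 + 11 + 11²)/(2 + 11) + (7 - 1*1)) + 7 = (11*(2 + 11 + 121)/13 + (7 - 1)) + 7 = (11*(1/13)*134 + 6) + 7 = (1474/13 + 6) + 7 = 1552/13 + 7 = 1643/13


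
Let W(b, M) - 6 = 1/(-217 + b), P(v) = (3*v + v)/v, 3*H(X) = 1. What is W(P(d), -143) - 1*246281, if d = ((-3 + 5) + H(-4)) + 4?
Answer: -52456576/213 ≈ -2.4628e+5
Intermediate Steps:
H(X) = ⅓ (H(X) = (⅓)*1 = ⅓)
d = 19/3 (d = ((-3 + 5) + ⅓) + 4 = (2 + ⅓) + 4 = 7/3 + 4 = 19/3 ≈ 6.3333)
P(v) = 4 (P(v) = (4*v)/v = 4)
W(b, M) = 6 + 1/(-217 + b)
W(P(d), -143) - 1*246281 = (-1301 + 6*4)/(-217 + 4) - 1*246281 = (-1301 + 24)/(-213) - 246281 = -1/213*(-1277) - 246281 = 1277/213 - 246281 = -52456576/213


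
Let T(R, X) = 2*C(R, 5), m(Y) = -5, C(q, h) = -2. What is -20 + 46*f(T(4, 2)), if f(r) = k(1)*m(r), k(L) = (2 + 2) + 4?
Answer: -1860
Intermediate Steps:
T(R, X) = -4 (T(R, X) = 2*(-2) = -4)
k(L) = 8 (k(L) = 4 + 4 = 8)
f(r) = -40 (f(r) = 8*(-5) = -40)
-20 + 46*f(T(4, 2)) = -20 + 46*(-40) = -20 - 1840 = -1860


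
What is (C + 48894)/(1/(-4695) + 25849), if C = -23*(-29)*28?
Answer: 158620575/60680527 ≈ 2.6140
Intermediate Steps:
C = 18676 (C = 667*28 = 18676)
(C + 48894)/(1/(-4695) + 25849) = (18676 + 48894)/(1/(-4695) + 25849) = 67570/(-1/4695 + 25849) = 67570/(121361054/4695) = 67570*(4695/121361054) = 158620575/60680527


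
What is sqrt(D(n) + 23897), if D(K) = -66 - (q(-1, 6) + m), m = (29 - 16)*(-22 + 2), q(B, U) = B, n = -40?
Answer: 2*sqrt(6023) ≈ 155.22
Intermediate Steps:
m = -260 (m = 13*(-20) = -260)
D(K) = 195 (D(K) = -66 - (-1 - 260) = -66 - 1*(-261) = -66 + 261 = 195)
sqrt(D(n) + 23897) = sqrt(195 + 23897) = sqrt(24092) = 2*sqrt(6023)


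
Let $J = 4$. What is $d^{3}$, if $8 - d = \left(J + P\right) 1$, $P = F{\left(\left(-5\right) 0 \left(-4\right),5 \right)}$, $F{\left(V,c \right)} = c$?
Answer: $-1$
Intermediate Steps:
$P = 5$
$d = -1$ ($d = 8 - \left(4 + 5\right) 1 = 8 - 9 \cdot 1 = 8 - 9 = -1$)
$d^{3} = \left(-1\right)^{3} = -1$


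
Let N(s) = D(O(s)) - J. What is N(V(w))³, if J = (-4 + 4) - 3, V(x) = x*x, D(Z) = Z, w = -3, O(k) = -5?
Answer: -8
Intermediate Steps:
V(x) = x²
J = -3 (J = 0 - 3 = -3)
N(s) = -2 (N(s) = -5 - 1*(-3) = -5 + 3 = -2)
N(V(w))³ = (-2)³ = -8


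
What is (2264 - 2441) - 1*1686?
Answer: -1863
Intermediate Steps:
(2264 - 2441) - 1*1686 = -177 - 1686 = -1863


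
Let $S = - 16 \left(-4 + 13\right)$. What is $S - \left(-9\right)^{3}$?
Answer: $585$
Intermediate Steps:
$S = -144$ ($S = \left(-16\right) 9 = -144$)
$S - \left(-9\right)^{3} = -144 - \left(-9\right)^{3} = -144 - -729 = -144 + 729 = 585$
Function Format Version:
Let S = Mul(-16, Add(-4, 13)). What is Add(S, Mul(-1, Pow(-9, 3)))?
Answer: 585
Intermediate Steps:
S = -144 (S = Mul(-16, 9) = -144)
Add(S, Mul(-1, Pow(-9, 3))) = Add(-144, Mul(-1, Pow(-9, 3))) = Add(-144, Mul(-1, -729)) = Add(-144, 729) = 585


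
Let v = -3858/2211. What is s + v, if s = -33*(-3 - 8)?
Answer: 266245/737 ≈ 361.25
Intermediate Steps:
v = -1286/737 (v = -3858*1/2211 = -1286/737 ≈ -1.7449)
s = 363 (s = -33*(-11) = 363)
s + v = 363 - 1286/737 = 266245/737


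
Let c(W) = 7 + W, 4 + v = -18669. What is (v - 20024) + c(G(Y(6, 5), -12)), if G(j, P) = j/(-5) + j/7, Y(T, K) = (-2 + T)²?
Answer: -1354182/35 ≈ -38691.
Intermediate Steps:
G(j, P) = -2*j/35 (G(j, P) = j*(-⅕) + j*(⅐) = -j/5 + j/7 = -2*j/35)
v = -18673 (v = -4 - 18669 = -18673)
(v - 20024) + c(G(Y(6, 5), -12)) = (-18673 - 20024) + (7 - 2*(-2 + 6)²/35) = -38697 + (7 - 2/35*4²) = -38697 + (7 - 2/35*16) = -38697 + (7 - 32/35) = -38697 + 213/35 = -1354182/35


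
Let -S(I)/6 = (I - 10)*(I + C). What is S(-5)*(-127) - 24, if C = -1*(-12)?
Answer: -80034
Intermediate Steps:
C = 12
S(I) = -6*(-10 + I)*(12 + I) (S(I) = -6*(I - 10)*(I + 12) = -6*(-10 + I)*(12 + I))
S(-5)*(-127) - 24 = (720 - 12*(-5) - 6*(-5)**2)*(-127) - 24 = (720 + 60 - 6*25)*(-127) - 24 = (720 + 60 - 150)*(-127) - 24 = 630*(-127) - 24 = -80010 - 24 = -80034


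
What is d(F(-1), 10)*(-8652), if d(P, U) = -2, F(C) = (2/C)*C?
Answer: 17304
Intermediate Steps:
F(C) = 2
d(F(-1), 10)*(-8652) = -2*(-8652) = 17304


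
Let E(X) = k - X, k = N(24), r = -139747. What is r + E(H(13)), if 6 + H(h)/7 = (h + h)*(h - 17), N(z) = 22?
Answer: -138955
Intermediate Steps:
k = 22
H(h) = -42 + 14*h*(-17 + h) (H(h) = -42 + 7*((h + h)*(h - 17)) = -42 + 7*((2*h)*(-17 + h)) = -42 + 7*(2*h*(-17 + h)) = -42 + 14*h*(-17 + h))
E(X) = 22 - X
r + E(H(13)) = -139747 + (22 - (-42 - 238*13 + 14*13²)) = -139747 + (22 - (-42 - 3094 + 14*169)) = -139747 + (22 - (-42 - 3094 + 2366)) = -139747 + (22 - 1*(-770)) = -139747 + (22 + 770) = -139747 + 792 = -138955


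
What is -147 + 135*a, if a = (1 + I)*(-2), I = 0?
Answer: -417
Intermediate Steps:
a = -2 (a = (1 + 0)*(-2) = 1*(-2) = -2)
-147 + 135*a = -147 + 135*(-2) = -147 - 270 = -417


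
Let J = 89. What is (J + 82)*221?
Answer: 37791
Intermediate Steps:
(J + 82)*221 = (89 + 82)*221 = 171*221 = 37791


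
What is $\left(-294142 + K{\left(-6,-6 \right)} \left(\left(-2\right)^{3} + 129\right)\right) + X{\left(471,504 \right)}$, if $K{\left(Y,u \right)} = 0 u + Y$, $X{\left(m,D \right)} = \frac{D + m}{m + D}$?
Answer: $-294867$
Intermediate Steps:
$X{\left(m,D \right)} = 1$ ($X{\left(m,D \right)} = \frac{D + m}{D + m} = 1$)
$K{\left(Y,u \right)} = Y$ ($K{\left(Y,u \right)} = 0 + Y = Y$)
$\left(-294142 + K{\left(-6,-6 \right)} \left(\left(-2\right)^{3} + 129\right)\right) + X{\left(471,504 \right)} = \left(-294142 - 6 \left(\left(-2\right)^{3} + 129\right)\right) + 1 = \left(-294142 - 6 \left(-8 + 129\right)\right) + 1 = \left(-294142 - 726\right) + 1 = -294868 + 1 = -294867$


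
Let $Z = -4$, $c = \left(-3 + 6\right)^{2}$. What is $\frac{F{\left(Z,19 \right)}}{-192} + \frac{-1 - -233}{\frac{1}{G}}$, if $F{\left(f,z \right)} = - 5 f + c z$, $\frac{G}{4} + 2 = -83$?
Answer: $- \frac{15145151}{192} \approx -78881.0$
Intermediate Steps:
$G = -340$ ($G = -8 + 4 \left(-83\right) = -8 - 332 = -340$)
$c = 9$ ($c = 3^{2} = 9$)
$F{\left(f,z \right)} = - 5 f + 9 z$
$\frac{F{\left(Z,19 \right)}}{-192} + \frac{-1 - -233}{\frac{1}{G}} = \frac{\left(-5\right) \left(-4\right) + 9 \cdot 19}{-192} + \frac{-1 - -233}{\frac{1}{-340}} = \left(20 + 171\right) \left(- \frac{1}{192}\right) + \frac{-1 + 233}{- \frac{1}{340}} = 191 \left(- \frac{1}{192}\right) + 232 \left(-340\right) = - \frac{191}{192} - 78880 = - \frac{15145151}{192}$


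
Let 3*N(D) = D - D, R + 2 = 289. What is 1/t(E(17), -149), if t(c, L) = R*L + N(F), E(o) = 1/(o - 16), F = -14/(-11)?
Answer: -1/42763 ≈ -2.3385e-5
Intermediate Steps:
R = 287 (R = -2 + 289 = 287)
F = 14/11 (F = -14*(-1/11) = 14/11 ≈ 1.2727)
N(D) = 0 (N(D) = (D - D)/3 = (⅓)*0 = 0)
E(o) = 1/(-16 + o)
t(c, L) = 287*L (t(c, L) = 287*L + 0 = 287*L)
1/t(E(17), -149) = 1/(287*(-149)) = 1/(-42763) = -1/42763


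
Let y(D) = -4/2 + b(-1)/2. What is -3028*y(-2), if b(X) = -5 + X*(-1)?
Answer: 12112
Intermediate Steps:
b(X) = -5 - X
y(D) = -4 (y(D) = -4/2 + (-5 - 1*(-1))/2 = -4*½ + (-5 + 1)*(½) = -2 - 4*½ = -2 - 2 = -4)
-3028*y(-2) = -3028*(-4) = 12112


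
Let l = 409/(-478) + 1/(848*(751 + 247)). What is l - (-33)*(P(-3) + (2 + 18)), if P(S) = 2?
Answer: 146672523327/202266656 ≈ 725.14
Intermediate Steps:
l = -173068929/202266656 (l = 409*(-1/478) + (1/848)/998 = -409/478 + (1/848)*(1/998) = -409/478 + 1/846304 = -173068929/202266656 ≈ -0.85565)
l - (-33)*(P(-3) + (2 + 18)) = -173068929/202266656 - (-33)*(2 + (2 + 18)) = -173068929/202266656 - (-33)*(2 + 20) = -173068929/202266656 - (-33)*22 = -173068929/202266656 - 1*(-726) = -173068929/202266656 + 726 = 146672523327/202266656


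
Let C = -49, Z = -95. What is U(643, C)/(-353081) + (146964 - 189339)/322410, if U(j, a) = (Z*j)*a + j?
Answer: -65346362977/7589123014 ≈ -8.6105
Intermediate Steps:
U(j, a) = j - 95*a*j (U(j, a) = (-95*j)*a + j = -95*a*j + j = j - 95*a*j)
U(643, C)/(-353081) + (146964 - 189339)/322410 = (643*(1 - 95*(-49)))/(-353081) + (146964 - 189339)/322410 = (643*(1 + 4655))*(-1/353081) - 42375*1/322410 = (643*4656)*(-1/353081) - 2825/21494 = 2993808*(-1/353081) - 2825/21494 = -2993808/353081 - 2825/21494 = -65346362977/7589123014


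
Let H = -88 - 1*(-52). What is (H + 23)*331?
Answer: -4303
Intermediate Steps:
H = -36 (H = -88 + 52 = -36)
(H + 23)*331 = (-36 + 23)*331 = -13*331 = -4303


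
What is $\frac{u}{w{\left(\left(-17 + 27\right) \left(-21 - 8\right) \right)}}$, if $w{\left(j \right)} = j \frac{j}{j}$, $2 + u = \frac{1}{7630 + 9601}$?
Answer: $\frac{34461}{4996990} \approx 0.0068964$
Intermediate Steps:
$u = - \frac{34461}{17231}$ ($u = -2 + \frac{1}{7630 + 9601} = -2 + \frac{1}{17231} = - \frac{34461}{17231} \approx -1.9999$)
$w{\left(j \right)} = j$ ($w{\left(j \right)} = j 1 = j$)
$\frac{u}{w{\left(\left(-17 + 27\right) \left(-21 - 8\right) \right)}} = - \frac{34461}{17231 \left(-17 + 27\right) \left(-21 - 8\right)} = - \frac{34461}{17231 \cdot 10 \left(-29\right)} = - \frac{34461}{17231 \left(-290\right)} = \left(- \frac{34461}{17231}\right) \left(- \frac{1}{290}\right) = \frac{34461}{4996990}$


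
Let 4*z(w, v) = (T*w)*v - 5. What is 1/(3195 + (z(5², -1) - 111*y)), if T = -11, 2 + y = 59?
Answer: -2/6129 ≈ -0.00032632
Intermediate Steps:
y = 57 (y = -2 + 59 = 57)
z(w, v) = -5/4 - 11*v*w/4 (z(w, v) = ((-11*w)*v - 5)/4 = (-11*v*w - 5)/4 = (-5 - 11*v*w)/4 = -5/4 - 11*v*w/4)
1/(3195 + (z(5², -1) - 111*y)) = 1/(3195 + ((-5/4 - 11/4*(-1)*5²) - 111*57)) = 1/(3195 + ((-5/4 - 11/4*(-1)*25) - 6327)) = 1/(3195 + ((-5/4 + 275/4) - 6327)) = 1/(3195 + (135/2 - 6327)) = 1/(3195 - 12519/2) = 1/(-6129/2) = -2/6129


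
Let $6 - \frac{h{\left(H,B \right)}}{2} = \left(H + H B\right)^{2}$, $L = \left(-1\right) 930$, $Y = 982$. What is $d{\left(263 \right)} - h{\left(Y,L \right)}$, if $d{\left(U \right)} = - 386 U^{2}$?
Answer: $1664475599322$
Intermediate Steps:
$L = -930$
$h{\left(H,B \right)} = 12 - 2 \left(H + B H\right)^{2}$ ($h{\left(H,B \right)} = 12 - 2 \left(H + H B\right)^{2} = 12 - 2 \left(H + B H\right)^{2}$)
$d{\left(263 \right)} - h{\left(Y,L \right)} = - 386 \cdot 263^{2} - \left(12 - 2 \cdot 982^{2} \left(1 - 930\right)^{2}\right) = \left(-386\right) 69169 - \left(12 - 1928648 \left(-929\right)^{2}\right) = -26699234 - \left(12 - 1928648 \cdot 863041\right) = -26699234 - \left(12 - 1664502298568\right) = -26699234 - -1664502298556 = -26699234 + 1664502298556 = 1664475599322$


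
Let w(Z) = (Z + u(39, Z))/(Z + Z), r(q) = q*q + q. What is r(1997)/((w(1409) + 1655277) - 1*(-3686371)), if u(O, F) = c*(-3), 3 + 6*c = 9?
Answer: 1873972818/2508794245 ≈ 0.74696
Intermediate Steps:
c = 1 (c = -1/2 + (1/6)*9 = -1/2 + 3/2 = 1)
u(O, F) = -3 (u(O, F) = 1*(-3) = -3)
r(q) = q + q**2 (r(q) = q**2 + q = q + q**2)
w(Z) = (-3 + Z)/(2*Z) (w(Z) = (Z - 3)/(Z + Z) = (-3 + Z)/((2*Z)) = (-3 + Z)*(1/(2*Z)) = (-3 + Z)/(2*Z))
r(1997)/((w(1409) + 1655277) - 1*(-3686371)) = (1997*(1 + 1997))/(((1/2)*(-3 + 1409)/1409 + 1655277) - 1*(-3686371)) = (1997*1998)/(((1/2)*(1/1409)*1406 + 1655277) + 3686371) = 3990006/((703/1409 + 1655277) + 3686371) = 3990006/(2332285996/1409 + 3686371) = 3990006/(7526382735/1409) = 3990006*(1409/7526382735) = 1873972818/2508794245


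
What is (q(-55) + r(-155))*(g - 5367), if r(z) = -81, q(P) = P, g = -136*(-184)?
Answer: -2673352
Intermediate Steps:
g = 25024
(q(-55) + r(-155))*(g - 5367) = (-55 - 81)*(25024 - 5367) = -136*19657 = -2673352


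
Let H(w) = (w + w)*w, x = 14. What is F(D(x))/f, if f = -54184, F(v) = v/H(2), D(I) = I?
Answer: -7/216736 ≈ -3.2297e-5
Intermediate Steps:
H(w) = 2*w² (H(w) = (2*w)*w = 2*w²)
F(v) = v/8 (F(v) = v/((2*2²)) = v/((2*4)) = v/8)
F(D(x))/f = ((⅛)*14)/(-54184) = (7/4)*(-1/54184) = -7/216736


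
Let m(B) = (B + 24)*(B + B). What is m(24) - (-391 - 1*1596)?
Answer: 4291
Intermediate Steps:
m(B) = 2*B*(24 + B) (m(B) = (24 + B)*(2*B) = 2*B*(24 + B))
m(24) - (-391 - 1*1596) = 2*24*(24 + 24) - (-391 - 1*1596) = 2*24*48 - (-391 - 1596) = 2304 - 1*(-1987) = 2304 + 1987 = 4291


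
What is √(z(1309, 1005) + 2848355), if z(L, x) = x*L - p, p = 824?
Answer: 18*√12849 ≈ 2040.4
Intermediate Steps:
z(L, x) = -824 + L*x (z(L, x) = x*L - 1*824 = L*x - 824 = -824 + L*x)
√(z(1309, 1005) + 2848355) = √((-824 + 1309*1005) + 2848355) = √((-824 + 1315545) + 2848355) = √(1314721 + 2848355) = √4163076 = 18*√12849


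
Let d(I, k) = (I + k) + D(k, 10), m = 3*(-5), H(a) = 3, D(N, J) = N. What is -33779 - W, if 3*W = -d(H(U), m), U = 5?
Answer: -33788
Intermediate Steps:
m = -15
d(I, k) = I + 2*k (d(I, k) = (I + k) + k = I + 2*k)
W = 9 (W = (-(3 + 2*(-15)))/3 = (-(3 - 30))/3 = (-1*(-27))/3 = (⅓)*27 = 9)
-33779 - W = -33779 - 1*9 = -33779 - 9 = -33788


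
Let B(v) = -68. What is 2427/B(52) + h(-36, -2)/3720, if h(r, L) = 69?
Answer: -751979/21080 ≈ -35.673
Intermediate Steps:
2427/B(52) + h(-36, -2)/3720 = 2427/(-68) + 69/3720 = 2427*(-1/68) + 69*(1/3720) = -2427/68 + 23/1240 = -751979/21080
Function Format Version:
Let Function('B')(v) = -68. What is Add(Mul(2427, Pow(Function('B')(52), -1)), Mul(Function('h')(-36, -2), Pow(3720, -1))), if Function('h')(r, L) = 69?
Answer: Rational(-751979, 21080) ≈ -35.673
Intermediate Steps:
Add(Mul(2427, Pow(Function('B')(52), -1)), Mul(Function('h')(-36, -2), Pow(3720, -1))) = Add(Mul(2427, Pow(-68, -1)), Mul(69, Pow(3720, -1))) = Add(Mul(2427, Rational(-1, 68)), Mul(69, Rational(1, 3720))) = Add(Rational(-2427, 68), Rational(23, 1240)) = Rational(-751979, 21080)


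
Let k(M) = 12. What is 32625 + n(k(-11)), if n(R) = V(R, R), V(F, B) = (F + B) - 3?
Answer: 32646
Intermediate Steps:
V(F, B) = -3 + B + F (V(F, B) = (B + F) - 3 = -3 + B + F)
n(R) = -3 + 2*R (n(R) = -3 + R + R = -3 + 2*R)
32625 + n(k(-11)) = 32625 + (-3 + 2*12) = 32625 + (-3 + 24) = 32625 + 21 = 32646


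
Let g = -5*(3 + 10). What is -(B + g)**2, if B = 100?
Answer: -1225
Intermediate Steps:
g = -65 (g = -5*13 = -65)
-(B + g)**2 = -(100 - 65)**2 = -1*35**2 = -1*1225 = -1225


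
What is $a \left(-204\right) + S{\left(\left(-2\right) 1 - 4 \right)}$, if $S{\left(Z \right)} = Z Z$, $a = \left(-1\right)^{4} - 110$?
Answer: $22272$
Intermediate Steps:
$a = -109$ ($a = 1 - 110 = -109$)
$S{\left(Z \right)} = Z^{2}$
$a \left(-204\right) + S{\left(\left(-2\right) 1 - 4 \right)} = \left(-109\right) \left(-204\right) + \left(\left(-2\right) 1 - 4\right)^{2} = 22236 + \left(-2 - 4\right)^{2} = 22236 + \left(-6\right)^{2} = 22236 + 36 = 22272$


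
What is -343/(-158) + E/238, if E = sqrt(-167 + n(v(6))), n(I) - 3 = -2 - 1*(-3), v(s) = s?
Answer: 343/158 + I*sqrt(163)/238 ≈ 2.1709 + 0.053643*I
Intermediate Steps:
n(I) = 4 (n(I) = 3 + (-2 - 1*(-3)) = 3 + (-2 + 3) = 3 + 1 = 4)
E = I*sqrt(163) (E = sqrt(-167 + 4) = sqrt(-163) = I*sqrt(163) ≈ 12.767*I)
-343/(-158) + E/238 = -343/(-158) + (I*sqrt(163))/238 = -343*(-1/158) + (I*sqrt(163))*(1/238) = 343/158 + I*sqrt(163)/238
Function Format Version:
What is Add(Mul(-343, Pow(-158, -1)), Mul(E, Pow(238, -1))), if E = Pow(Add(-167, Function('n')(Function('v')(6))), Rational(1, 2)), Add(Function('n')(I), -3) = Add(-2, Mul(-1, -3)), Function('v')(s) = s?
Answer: Add(Rational(343, 158), Mul(Rational(1, 238), I, Pow(163, Rational(1, 2)))) ≈ Add(2.1709, Mul(0.053643, I))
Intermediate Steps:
Function('n')(I) = 4 (Function('n')(I) = Add(3, Add(-2, Mul(-1, -3))) = Add(3, Add(-2, 3)) = Add(3, 1) = 4)
E = Mul(I, Pow(163, Rational(1, 2))) (E = Pow(Add(-167, 4), Rational(1, 2)) = Pow(-163, Rational(1, 2)) = Mul(I, Pow(163, Rational(1, 2))) ≈ Mul(12.767, I))
Add(Mul(-343, Pow(-158, -1)), Mul(E, Pow(238, -1))) = Add(Mul(-343, Pow(-158, -1)), Mul(Mul(I, Pow(163, Rational(1, 2))), Pow(238, -1))) = Add(Mul(-343, Rational(-1, 158)), Mul(Mul(I, Pow(163, Rational(1, 2))), Rational(1, 238))) = Add(Rational(343, 158), Mul(Rational(1, 238), I, Pow(163, Rational(1, 2))))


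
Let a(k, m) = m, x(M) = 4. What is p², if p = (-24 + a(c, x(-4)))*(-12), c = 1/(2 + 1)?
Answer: 57600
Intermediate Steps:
c = ⅓ (c = 1/3 = ⅓ ≈ 0.33333)
p = 240 (p = (-24 + 4)*(-12) = -20*(-12) = 240)
p² = 240² = 57600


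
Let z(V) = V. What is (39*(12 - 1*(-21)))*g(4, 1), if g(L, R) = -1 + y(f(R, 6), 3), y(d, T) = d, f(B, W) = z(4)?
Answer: 3861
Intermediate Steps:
f(B, W) = 4
g(L, R) = 3 (g(L, R) = -1 + 4 = 3)
(39*(12 - 1*(-21)))*g(4, 1) = (39*(12 - 1*(-21)))*3 = (39*(12 + 21))*3 = (39*33)*3 = 1287*3 = 3861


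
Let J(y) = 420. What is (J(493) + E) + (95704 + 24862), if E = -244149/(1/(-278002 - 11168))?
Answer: 70600687316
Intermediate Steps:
E = 70600566330 (E = -244149/(1/(-289170)) = -244149/(-1/289170) = -244149*(-289170) = 70600566330)
(J(493) + E) + (95704 + 24862) = (420 + 70600566330) + (95704 + 24862) = 70600566750 + 120566 = 70600687316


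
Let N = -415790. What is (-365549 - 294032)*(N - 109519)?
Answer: 346483835529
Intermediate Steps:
(-365549 - 294032)*(N - 109519) = (-365549 - 294032)*(-415790 - 109519) = -659581*(-525309) = 346483835529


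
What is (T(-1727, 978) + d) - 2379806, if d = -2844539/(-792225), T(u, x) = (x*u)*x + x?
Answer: -1310519741394061/792225 ≈ -1.6542e+9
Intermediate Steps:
T(u, x) = x + u*x**2 (T(u, x) = (u*x)*x + x = u*x**2 + x = x + u*x**2)
d = 2844539/792225 (d = -2844539*(-1/792225) = 2844539/792225 ≈ 3.5906)
(T(-1727, 978) + d) - 2379806 = (978*(1 - 1727*978) + 2844539/792225) - 2379806 = (978*(1 - 1689006) + 2844539/792225) - 2379806 = (978*(-1689005) + 2844539/792225) - 2379806 = (-1651846890 + 2844539/792225) - 2379806 = -1308634399585711/792225 - 2379806 = -1310519741394061/792225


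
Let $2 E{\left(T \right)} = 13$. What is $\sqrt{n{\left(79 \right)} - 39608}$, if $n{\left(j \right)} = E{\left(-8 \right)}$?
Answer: $\frac{i \sqrt{158406}}{2} \approx 199.0 i$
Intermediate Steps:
$E{\left(T \right)} = \frac{13}{2}$ ($E{\left(T \right)} = \frac{1}{2} \cdot 13 = \frac{13}{2}$)
$n{\left(j \right)} = \frac{13}{2}$
$\sqrt{n{\left(79 \right)} - 39608} = \sqrt{\frac{13}{2} - 39608} = \sqrt{- \frac{79203}{2}} = \frac{i \sqrt{158406}}{2}$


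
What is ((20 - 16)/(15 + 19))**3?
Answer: 8/4913 ≈ 0.0016283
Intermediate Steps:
((20 - 16)/(15 + 19))**3 = (4/34)**3 = (4*(1/34))**3 = (2/17)**3 = 8/4913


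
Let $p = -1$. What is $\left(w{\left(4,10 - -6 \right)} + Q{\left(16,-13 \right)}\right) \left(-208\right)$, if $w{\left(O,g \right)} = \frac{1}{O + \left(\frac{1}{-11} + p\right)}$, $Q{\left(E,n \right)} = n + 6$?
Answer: $\frac{2769}{2} \approx 1384.5$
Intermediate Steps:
$Q{\left(E,n \right)} = 6 + n$
$w{\left(O,g \right)} = \frac{1}{- \frac{12}{11} + O}$ ($w{\left(O,g \right)} = \frac{1}{O - \left(1 - \frac{1}{-11}\right)} = \frac{1}{O - \frac{12}{11}} = \frac{1}{- \frac{12}{11} + O}$)
$\left(w{\left(4,10 - -6 \right)} + Q{\left(16,-13 \right)}\right) \left(-208\right) = \left(\frac{11}{-12 + 11 \cdot 4} + \left(6 - 13\right)\right) \left(-208\right) = \left(\frac{11}{-12 + 44} - 7\right) \left(-208\right) = \left(\frac{11}{32} - 7\right) \left(-208\right) = \left(- \frac{213}{32}\right) \left(-208\right) = \frac{2769}{2}$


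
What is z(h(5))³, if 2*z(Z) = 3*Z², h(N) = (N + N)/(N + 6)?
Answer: 3375000/1771561 ≈ 1.9051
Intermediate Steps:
h(N) = 2*N/(6 + N) (h(N) = (2*N)/(6 + N) = 2*N/(6 + N))
z(Z) = 3*Z²/2 (z(Z) = (3*Z²)/2 = 3*Z²/2)
z(h(5))³ = (3*(2*5/(6 + 5))²/2)³ = (3*(2*5/11)²/2)³ = (3*(2*5*(1/11))²/2)³ = (3*(10/11)²/2)³ = ((3/2)*(100/121))³ = (150/121)³ = 3375000/1771561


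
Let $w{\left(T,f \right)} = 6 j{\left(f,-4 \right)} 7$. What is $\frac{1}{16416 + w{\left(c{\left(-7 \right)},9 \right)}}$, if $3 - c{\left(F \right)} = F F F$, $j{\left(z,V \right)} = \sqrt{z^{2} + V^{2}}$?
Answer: $\frac{456}{7480943} - \frac{7 \sqrt{97}}{44885658} \approx 5.9419 \cdot 10^{-5}$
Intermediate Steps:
$j{\left(z,V \right)} = \sqrt{V^{2} + z^{2}}$
$c{\left(F \right)} = 3 - F^{3}$ ($c{\left(F \right)} = 3 - F F F = 3 - F^{2} F = 3 - F^{3}$)
$w{\left(T,f \right)} = 42 \sqrt{16 + f^{2}}$ ($w{\left(T,f \right)} = 6 \sqrt{\left(-4\right)^{2} + f^{2}} \cdot 7 = 6 \sqrt{16 + f^{2}} \cdot 7 = 42 \sqrt{16 + f^{2}}$)
$\frac{1}{16416 + w{\left(c{\left(-7 \right)},9 \right)}} = \frac{1}{16416 + 42 \sqrt{16 + 9^{2}}} = \frac{1}{16416 + 42 \sqrt{16 + 81}} = \frac{1}{16416 + 42 \sqrt{97}}$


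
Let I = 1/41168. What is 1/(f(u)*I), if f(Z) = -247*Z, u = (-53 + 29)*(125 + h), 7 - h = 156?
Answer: -2573/8892 ≈ -0.28936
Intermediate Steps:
h = -149 (h = 7 - 1*156 = 7 - 156 = -149)
u = 576 (u = (-53 + 29)*(125 - 149) = -24*(-24) = 576)
I = 1/41168 ≈ 2.4291e-5
1/(f(u)*I) = 1/(((-247*576))*(1/41168)) = 41168/(-142272) = -1/142272*41168 = -2573/8892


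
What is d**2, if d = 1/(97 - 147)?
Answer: 1/2500 ≈ 0.00040000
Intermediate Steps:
d = -1/50 (d = 1/(-50) = -1/50 ≈ -0.020000)
d**2 = (-1/50)**2 = 1/2500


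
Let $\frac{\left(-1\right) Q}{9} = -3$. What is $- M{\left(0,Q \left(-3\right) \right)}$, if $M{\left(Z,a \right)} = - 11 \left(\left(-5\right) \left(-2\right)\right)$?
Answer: $110$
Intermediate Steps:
$Q = 27$ ($Q = \left(-9\right) \left(-3\right) = 27$)
$M{\left(Z,a \right)} = -110$ ($M{\left(Z,a \right)} = \left(-11\right) 10 = -110$)
$- M{\left(0,Q \left(-3\right) \right)} = \left(-1\right) \left(-110\right) = 110$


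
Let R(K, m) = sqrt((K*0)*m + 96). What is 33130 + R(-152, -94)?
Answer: 33130 + 4*sqrt(6) ≈ 33140.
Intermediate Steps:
R(K, m) = 4*sqrt(6) (R(K, m) = sqrt(0*m + 96) = sqrt(0 + 96) = sqrt(96) = 4*sqrt(6))
33130 + R(-152, -94) = 33130 + 4*sqrt(6)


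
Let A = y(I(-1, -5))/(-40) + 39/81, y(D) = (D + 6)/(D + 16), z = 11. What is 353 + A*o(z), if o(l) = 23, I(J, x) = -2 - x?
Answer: 7465211/20520 ≈ 363.80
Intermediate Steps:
y(D) = (6 + D)/(16 + D)
A = 9637/20520 (A = ((6 + (-2 - 1*(-5)))/(16 + (-2 - 1*(-5))))/(-40) + 39/81 = ((6 + (-2 + 5))/(16 + (-2 + 5)))*(-1/40) + 39*(1/81) = ((6 + 3)/(16 + 3))*(-1/40) + 13/27 = (9/19)*(-1/40) + 13/27 = -9/760 + 13/27 = 9637/20520 ≈ 0.46964)
353 + A*o(z) = 353 + (9637/20520)*23 = 353 + 221651/20520 = 7465211/20520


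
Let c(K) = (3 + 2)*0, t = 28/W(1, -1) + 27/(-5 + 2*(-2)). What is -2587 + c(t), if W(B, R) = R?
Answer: -2587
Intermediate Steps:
t = -31 (t = 28/(-1) + 27/(-5 + 2*(-2)) = 28*(-1) + 27/(-5 - 4) = -28 + 27/(-9) = -28 + 27*(-⅑) = -28 - 3 = -31)
c(K) = 0 (c(K) = 5*0 = 0)
-2587 + c(t) = -2587 + 0 = -2587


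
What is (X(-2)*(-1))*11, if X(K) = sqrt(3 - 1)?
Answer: -11*sqrt(2) ≈ -15.556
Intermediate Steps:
X(K) = sqrt(2)
(X(-2)*(-1))*11 = (sqrt(2)*(-1))*11 = -sqrt(2)*11 = -11*sqrt(2)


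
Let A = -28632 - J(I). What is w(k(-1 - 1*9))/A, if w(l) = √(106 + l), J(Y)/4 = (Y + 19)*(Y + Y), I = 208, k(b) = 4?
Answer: -√110/406360 ≈ -2.5810e-5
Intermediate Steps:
J(Y) = 8*Y*(19 + Y) (J(Y) = 4*((Y + 19)*(Y + Y)) = 4*((19 + Y)*(2*Y)) = 4*(2*Y*(19 + Y)) = 8*Y*(19 + Y))
A = -406360 (A = -28632 - 8*208*(19 + 208) = -28632 - 8*208*227 = -28632 - 1*377728 = -28632 - 377728 = -406360)
w(k(-1 - 1*9))/A = √(106 + 4)/(-406360) = √110*(-1/406360) = -√110/406360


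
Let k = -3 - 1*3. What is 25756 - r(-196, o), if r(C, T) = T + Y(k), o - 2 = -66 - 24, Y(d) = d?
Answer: 25850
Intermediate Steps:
k = -6 (k = -3 - 3 = -6)
o = -88 (o = 2 + (-66 - 24) = 2 - 90 = -88)
r(C, T) = -6 + T (r(C, T) = T - 6 = -6 + T)
25756 - r(-196, o) = 25756 - (-6 - 88) = 25756 - 1*(-94) = 25756 + 94 = 25850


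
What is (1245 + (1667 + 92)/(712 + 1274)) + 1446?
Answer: 5346085/1986 ≈ 2691.9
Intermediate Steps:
(1245 + (1667 + 92)/(712 + 1274)) + 1446 = (1245 + 1759/1986) + 1446 = 2474329/1986 + 1446 = 5346085/1986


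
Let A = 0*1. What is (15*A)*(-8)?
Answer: 0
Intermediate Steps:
A = 0
(15*A)*(-8) = (15*0)*(-8) = 0*(-8) = 0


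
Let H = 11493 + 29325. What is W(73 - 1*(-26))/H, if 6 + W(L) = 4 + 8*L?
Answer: 395/20409 ≈ 0.019354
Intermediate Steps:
W(L) = -2 + 8*L (W(L) = -6 + (4 + 8*L) = -2 + 8*L)
H = 40818
W(73 - 1*(-26))/H = (-2 + 8*(73 - 1*(-26)))/40818 = (-2 + 8*(73 + 26))*(1/40818) = (-2 + 8*99)*(1/40818) = (-2 + 792)*(1/40818) = 790*(1/40818) = 395/20409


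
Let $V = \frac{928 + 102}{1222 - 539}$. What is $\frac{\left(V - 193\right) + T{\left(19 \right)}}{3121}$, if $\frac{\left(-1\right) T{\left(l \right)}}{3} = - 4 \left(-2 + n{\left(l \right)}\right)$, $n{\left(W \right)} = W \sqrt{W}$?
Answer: $- \frac{147181}{2131643} + \frac{228 \sqrt{19}}{3121} \approx 0.24939$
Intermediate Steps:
$n{\left(W \right)} = W^{\frac{3}{2}}$
$V = \frac{1030}{683} \approx 1.5081$
$T{\left(l \right)} = -24 + 12 l^{\frac{3}{2}}$ ($T{\left(l \right)} = - 3 \left(- 4 \left(-2 + l^{\frac{3}{2}}\right)\right) = - 3 \left(8 - 4 l^{\frac{3}{2}}\right) = -24 + 12 l^{\frac{3}{2}}$)
$\frac{\left(V - 193\right) + T{\left(19 \right)}}{3121} = \frac{\left(\frac{1030}{683} - 193\right) - \left(24 - 12 \cdot 19^{\frac{3}{2}}\right)}{3121} = \left(- \frac{130789}{683} - \left(24 - 12 \cdot 19 \sqrt{19}\right)\right) \frac{1}{3121} = \left(- \frac{130789}{683} - \left(24 - 228 \sqrt{19}\right)\right) \frac{1}{3121} = \left(- \frac{147181}{683} + 228 \sqrt{19}\right) \frac{1}{3121} = - \frac{147181}{2131643} + \frac{228 \sqrt{19}}{3121}$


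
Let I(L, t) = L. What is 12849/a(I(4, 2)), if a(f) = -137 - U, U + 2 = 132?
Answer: -4283/89 ≈ -48.124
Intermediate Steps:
U = 130 (U = -2 + 132 = 130)
a(f) = -267 (a(f) = -137 - 1*130 = -137 - 130 = -267)
12849/a(I(4, 2)) = 12849/(-267) = 12849*(-1/267) = -4283/89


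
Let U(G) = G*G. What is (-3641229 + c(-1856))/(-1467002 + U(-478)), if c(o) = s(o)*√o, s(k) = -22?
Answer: 3641229/1238518 + 88*I*√29/619259 ≈ 2.94 + 0.00076526*I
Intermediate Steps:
U(G) = G²
c(o) = -22*√o
(-3641229 + c(-1856))/(-1467002 + U(-478)) = (-3641229 - 176*I*√29)/(-1467002 + (-478)²) = (-3641229 - 176*I*√29)/(-1467002 + 228484) = (-3641229 - 176*I*√29)/(-1238518) = (-3641229 - 176*I*√29)*(-1/1238518) = 3641229/1238518 + 88*I*√29/619259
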